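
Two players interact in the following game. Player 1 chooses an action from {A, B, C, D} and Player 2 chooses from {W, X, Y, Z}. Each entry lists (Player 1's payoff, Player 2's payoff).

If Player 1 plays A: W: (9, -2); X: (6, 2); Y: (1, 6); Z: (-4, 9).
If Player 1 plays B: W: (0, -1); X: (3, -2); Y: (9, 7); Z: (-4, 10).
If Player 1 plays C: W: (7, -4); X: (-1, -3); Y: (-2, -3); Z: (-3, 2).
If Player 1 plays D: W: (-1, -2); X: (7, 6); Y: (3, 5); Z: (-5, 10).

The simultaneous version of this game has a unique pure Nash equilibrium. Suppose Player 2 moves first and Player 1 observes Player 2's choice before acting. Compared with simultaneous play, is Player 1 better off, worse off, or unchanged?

Solve by backward induction (Player 2 leads).
- W: Player 1 compares 9, 0, 7, -1 and picks A; Player 2 would get -2.
- X: Player 1 compares 6, 3, -1, 7 and picks D; Player 2 would get 6.
- Y: Player 1 compares 1, 9, -2, 3 and picks B; Player 2 would get 7.
- Z: Player 1 compares -4, -4, -3, -5 and picks C; Player 2 would get 2.
Among -2, 6, 7, 2, the best is 7 at Y. Subgame-perfect outcome: (B, Y) with payoffs (9, 7).
For the simultaneous game, intersect best replies.
Player 1's best replies: W→A; X→D; Y→B; Z→C.
Player 2's best replies: A→Z; B→Z; C→Z; D→Z.
Only (C, Z) has each player best-responding; Nash payoffs (-3, 2).
Player 1 earns 9 sequentially versus -3 at the Nash outcome: better off.

better off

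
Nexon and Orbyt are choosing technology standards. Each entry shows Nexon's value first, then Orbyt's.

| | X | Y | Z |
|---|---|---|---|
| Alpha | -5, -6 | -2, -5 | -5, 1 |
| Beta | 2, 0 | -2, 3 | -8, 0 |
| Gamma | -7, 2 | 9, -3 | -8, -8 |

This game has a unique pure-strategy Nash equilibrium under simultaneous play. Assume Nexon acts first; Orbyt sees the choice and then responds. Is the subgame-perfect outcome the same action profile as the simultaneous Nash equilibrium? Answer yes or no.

Work backward from Orbyt's decision.
- Alpha: Orbyt compares -6, -5, 1 and picks Z; Nexon would get -5.
- Beta: Orbyt compares 0, 3, 0 and picks Y; Nexon would get -2.
- Gamma: Orbyt compares 2, -3, -8 and picks X; Nexon would get -7.
Maximizing over -5, -2, -7, Nexon chooses Beta. Subgame-perfect outcome: (Beta, Y) with payoffs (-2, 3).
Now find the simultaneous Nash equilibrium.
Nexon's best replies: X→Beta; Y→Gamma; Z→Alpha.
Orbyt's best replies: Alpha→Z; Beta→Y; Gamma→X.
Only (Alpha, Z) has each player best-responding; Nash payoffs (-5, 1).
Sequential outcome (Beta, Y) differs from the Nash profile (Alpha, Z).

no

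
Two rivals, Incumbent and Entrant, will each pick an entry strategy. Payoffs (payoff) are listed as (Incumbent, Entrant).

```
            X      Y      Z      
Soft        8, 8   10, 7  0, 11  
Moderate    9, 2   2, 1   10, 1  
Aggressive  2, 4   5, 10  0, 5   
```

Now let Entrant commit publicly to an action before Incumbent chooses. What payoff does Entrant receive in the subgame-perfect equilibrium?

Backward induction with Entrant moving first.
- X: Incumbent compares 8, 9, 2 and picks Moderate; Entrant would get 2.
- Y: Incumbent compares 10, 2, 5 and picks Soft; Entrant would get 7.
- Z: Incumbent compares 0, 10, 0 and picks Moderate; Entrant would get 1.
Entrant's induced payoffs are 2, 7, 1, so Entrant commits to Y. Subgame-perfect outcome: (Soft, Y) with payoffs (10, 7).

7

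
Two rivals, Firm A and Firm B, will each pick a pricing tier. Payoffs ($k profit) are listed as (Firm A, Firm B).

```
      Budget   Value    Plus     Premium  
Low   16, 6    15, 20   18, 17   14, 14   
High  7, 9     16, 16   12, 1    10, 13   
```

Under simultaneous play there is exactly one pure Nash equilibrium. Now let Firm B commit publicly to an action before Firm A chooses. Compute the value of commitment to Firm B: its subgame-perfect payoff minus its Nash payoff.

1

Solve by backward induction (Firm B leads).
- Budget: Firm A compares 16, 7 and picks Low; Firm B would get 6.
- Value: Firm A compares 15, 16 and picks High; Firm B would get 16.
- Plus: Firm A compares 18, 12 and picks Low; Firm B would get 17.
- Premium: Firm A compares 14, 10 and picks Low; Firm B would get 14.
Firm B's induced payoffs are 6, 16, 17, 14, so Firm B commits to Plus. Subgame-perfect outcome: (Low, Plus) with payoffs (18, 17).
Now find the simultaneous Nash equilibrium.
Firm A's best replies: Budget→Low; Value→High; Plus→Low; Premium→Low.
Firm B's best replies: Low→Value; High→Value.
The unique mutual best reply is (High, Value), giving (16, 16).
Firm B's commitment gain: 17 − 16 = 1.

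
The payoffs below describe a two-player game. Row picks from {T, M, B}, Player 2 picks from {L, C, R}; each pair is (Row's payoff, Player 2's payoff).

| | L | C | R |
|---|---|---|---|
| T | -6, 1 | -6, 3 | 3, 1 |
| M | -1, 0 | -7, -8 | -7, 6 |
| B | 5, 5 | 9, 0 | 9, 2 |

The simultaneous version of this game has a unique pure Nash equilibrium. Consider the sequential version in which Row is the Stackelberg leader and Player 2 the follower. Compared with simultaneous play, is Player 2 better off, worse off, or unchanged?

unchanged

Backward induction with Row moving first.
- T: Player 2 compares 1, 3, 1 and picks C; Row would get -6.
- M: Player 2 compares 0, -8, 6 and picks R; Row would get -7.
- B: Player 2 compares 5, 0, 2 and picks L; Row would get 5.
Among -6, -7, 5, the best is 5 at B. Subgame-perfect outcome: (B, L) with payoffs (5, 5).
Under simultaneous play:
Row's best replies: L→B; C→B; R→B.
Player 2's best replies: T→C; M→R; B→L.
Only (B, L) has each player best-responding; Nash payoffs (5, 5).
Player 2 earns 5 sequentially versus 5 at the Nash outcome: unchanged.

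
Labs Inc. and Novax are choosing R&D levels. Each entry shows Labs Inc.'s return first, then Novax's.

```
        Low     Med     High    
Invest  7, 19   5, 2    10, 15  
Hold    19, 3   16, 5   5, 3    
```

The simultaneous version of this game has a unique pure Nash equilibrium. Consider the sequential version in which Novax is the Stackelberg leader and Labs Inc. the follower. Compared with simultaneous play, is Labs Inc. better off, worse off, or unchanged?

Solve by backward induction (Novax leads).
- Low: Labs Inc. compares 7, 19 and picks Hold; Novax would get 3.
- Med: Labs Inc. compares 5, 16 and picks Hold; Novax would get 5.
- High: Labs Inc. compares 10, 5 and picks Invest; Novax would get 15.
Novax's induced payoffs are 3, 5, 15, so Novax commits to High. Subgame-perfect outcome: (Invest, High) with payoffs (10, 15).
Now find the simultaneous Nash equilibrium.
Labs Inc.'s best replies: Low→Hold; Med→Hold; High→Invest.
Novax's best replies: Invest→Low; Hold→Med.
Only (Hold, Med) has each player best-responding; Nash payoffs (16, 5).
Labs Inc. earns 10 sequentially versus 16 at the Nash outcome: worse off.

worse off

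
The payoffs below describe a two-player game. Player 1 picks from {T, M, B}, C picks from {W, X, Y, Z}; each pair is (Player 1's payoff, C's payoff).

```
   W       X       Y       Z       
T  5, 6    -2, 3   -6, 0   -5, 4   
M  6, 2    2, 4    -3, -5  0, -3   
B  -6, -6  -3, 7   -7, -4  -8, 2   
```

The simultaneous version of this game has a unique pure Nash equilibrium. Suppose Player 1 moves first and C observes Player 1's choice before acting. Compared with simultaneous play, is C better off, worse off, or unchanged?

C best-responds to each possible Player 1 move:
- T → C plays W (best of 6, 3, 0, 4); Player 1 gets 5.
- M → C plays X (best of 2, 4, -5, -3); Player 1 gets 2.
- B → C plays X (best of -6, 7, -4, 2); Player 1 gets -3.
Maximizing over 5, 2, -3, Player 1 chooses T. Subgame-perfect outcome: (T, W) with payoffs (5, 6).
Now find the simultaneous Nash equilibrium.
Player 1's best replies: W→M; X→M; Y→M; Z→M.
C's best replies: T→W; M→X; B→X.
Only (M, X) has each player best-responding; Nash payoffs (2, 4).
C earns 6 sequentially versus 4 at the Nash outcome: better off.

better off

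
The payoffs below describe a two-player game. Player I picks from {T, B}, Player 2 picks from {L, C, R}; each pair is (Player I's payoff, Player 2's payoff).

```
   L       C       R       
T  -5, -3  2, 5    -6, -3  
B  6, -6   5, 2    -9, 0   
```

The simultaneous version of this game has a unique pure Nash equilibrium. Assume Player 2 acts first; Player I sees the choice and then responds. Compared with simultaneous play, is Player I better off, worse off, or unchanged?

unchanged

Player I best-responds to each possible Player 2 move:
- L: BR = B, leader payoff -6.
- C: BR = B, leader payoff 2.
- R: BR = T, leader payoff -3.
Maximizing over -6, 2, -3, Player 2 chooses C. Subgame-perfect outcome: (B, C) with payoffs (5, 2).
For the simultaneous game, intersect best replies.
Player I's best replies: L→B; C→B; R→T.
Player 2's best replies: T→C; B→C.
The unique mutual best reply is (B, C), giving (5, 2).
Player I earns 5 sequentially versus 5 at the Nash outcome: unchanged.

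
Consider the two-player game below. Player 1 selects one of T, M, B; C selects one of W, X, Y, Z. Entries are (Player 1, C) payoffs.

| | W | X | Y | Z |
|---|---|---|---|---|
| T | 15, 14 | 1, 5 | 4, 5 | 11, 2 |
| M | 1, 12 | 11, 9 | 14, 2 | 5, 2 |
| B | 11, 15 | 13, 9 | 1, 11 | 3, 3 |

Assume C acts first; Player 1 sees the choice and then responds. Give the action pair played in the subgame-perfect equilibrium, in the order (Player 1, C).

(T, W)

Work backward from Player 1's decision.
- W: BR = T, leader payoff 14.
- X: BR = B, leader payoff 9.
- Y: BR = M, leader payoff 2.
- Z: BR = T, leader payoff 2.
C's induced payoffs are 14, 9, 2, 2, so C commits to W. Subgame-perfect outcome: (T, W) with payoffs (15, 14).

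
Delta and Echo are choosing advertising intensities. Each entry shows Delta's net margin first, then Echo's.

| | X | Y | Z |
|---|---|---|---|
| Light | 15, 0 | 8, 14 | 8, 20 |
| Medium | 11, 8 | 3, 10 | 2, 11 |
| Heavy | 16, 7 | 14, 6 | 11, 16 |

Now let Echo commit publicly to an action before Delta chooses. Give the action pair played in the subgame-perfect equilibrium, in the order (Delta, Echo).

Solve by backward induction (Echo leads).
- X → Delta plays Heavy (best of 15, 11, 16); Echo gets 7.
- Y → Delta plays Heavy (best of 8, 3, 14); Echo gets 6.
- Z → Delta plays Heavy (best of 8, 2, 11); Echo gets 16.
Among 7, 6, 16, the best is 16 at Z. Subgame-perfect outcome: (Heavy, Z) with payoffs (11, 16).

(Heavy, Z)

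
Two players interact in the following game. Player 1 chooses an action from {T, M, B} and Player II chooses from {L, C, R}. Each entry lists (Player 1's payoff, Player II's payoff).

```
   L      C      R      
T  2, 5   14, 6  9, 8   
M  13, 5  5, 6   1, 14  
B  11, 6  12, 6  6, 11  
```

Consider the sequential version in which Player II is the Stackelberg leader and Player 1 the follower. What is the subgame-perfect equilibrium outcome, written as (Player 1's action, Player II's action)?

Backward induction with Player II moving first.
- L: BR = M, leader payoff 5.
- C: BR = T, leader payoff 6.
- R: BR = T, leader payoff 8.
Among 5, 6, 8, the best is 8 at R. Subgame-perfect outcome: (T, R) with payoffs (9, 8).

(T, R)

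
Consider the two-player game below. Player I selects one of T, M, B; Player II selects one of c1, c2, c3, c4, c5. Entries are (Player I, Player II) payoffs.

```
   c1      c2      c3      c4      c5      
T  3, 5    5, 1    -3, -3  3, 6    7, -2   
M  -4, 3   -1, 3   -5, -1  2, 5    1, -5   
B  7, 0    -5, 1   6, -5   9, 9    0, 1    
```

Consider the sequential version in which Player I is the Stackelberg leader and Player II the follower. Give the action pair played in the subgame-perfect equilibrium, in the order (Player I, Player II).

Player II best-responds to each possible Player I move:
- T: Player II compares 5, 1, -3, 6, -2 and picks c4; Player I would get 3.
- M: Player II compares 3, 3, -1, 5, -5 and picks c4; Player I would get 2.
- B: Player II compares 0, 1, -5, 9, 1 and picks c4; Player I would get 9.
Player I's induced payoffs are 3, 2, 9, so Player I commits to B. Subgame-perfect outcome: (B, c4) with payoffs (9, 9).

(B, c4)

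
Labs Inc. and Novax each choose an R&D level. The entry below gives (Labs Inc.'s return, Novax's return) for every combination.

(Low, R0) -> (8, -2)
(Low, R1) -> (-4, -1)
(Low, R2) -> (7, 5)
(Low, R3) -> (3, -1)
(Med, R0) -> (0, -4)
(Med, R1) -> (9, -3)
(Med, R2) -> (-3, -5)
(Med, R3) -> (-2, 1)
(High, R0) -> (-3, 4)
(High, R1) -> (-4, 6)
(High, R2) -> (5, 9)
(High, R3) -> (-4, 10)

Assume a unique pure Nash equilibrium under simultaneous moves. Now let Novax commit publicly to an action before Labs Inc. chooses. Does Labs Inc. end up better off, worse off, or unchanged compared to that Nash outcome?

unchanged

Solve by backward induction (Novax leads).
- R0 → Labs Inc. plays Low (best of 8, 0, -3); Novax gets -2.
- R1 → Labs Inc. plays Med (best of -4, 9, -4); Novax gets -3.
- R2 → Labs Inc. plays Low (best of 7, -3, 5); Novax gets 5.
- R3 → Labs Inc. plays Low (best of 3, -2, -4); Novax gets -1.
Among -2, -3, 5, -1, the best is 5 at R2. Subgame-perfect outcome: (Low, R2) with payoffs (7, 5).
For the simultaneous game, intersect best replies.
Labs Inc.'s best replies: R0→Low; R1→Med; R2→Low; R3→Low.
Novax's best replies: Low→R2; Med→R3; High→R3.
The unique mutual best reply is (Low, R2), giving (7, 5).
Labs Inc. earns 7 sequentially versus 7 at the Nash outcome: unchanged.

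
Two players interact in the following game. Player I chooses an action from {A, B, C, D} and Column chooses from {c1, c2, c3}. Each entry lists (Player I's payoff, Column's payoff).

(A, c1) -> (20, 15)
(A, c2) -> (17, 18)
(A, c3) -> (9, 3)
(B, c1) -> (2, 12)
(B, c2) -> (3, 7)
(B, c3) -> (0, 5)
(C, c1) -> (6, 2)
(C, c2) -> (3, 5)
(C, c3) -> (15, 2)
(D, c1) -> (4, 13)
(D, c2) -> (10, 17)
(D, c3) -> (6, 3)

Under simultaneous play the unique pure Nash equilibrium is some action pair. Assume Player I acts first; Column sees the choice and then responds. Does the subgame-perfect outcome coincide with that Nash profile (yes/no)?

Solve by backward induction (Player I leads).
- A: Column compares 15, 18, 3 and picks c2; Player I would get 17.
- B: Column compares 12, 7, 5 and picks c1; Player I would get 2.
- C: Column compares 2, 5, 2 and picks c2; Player I would get 3.
- D: Column compares 13, 17, 3 and picks c2; Player I would get 10.
Player I's induced payoffs are 17, 2, 3, 10, so Player I commits to A. Subgame-perfect outcome: (A, c2) with payoffs (17, 18).
Now find the simultaneous Nash equilibrium.
Player I's best replies: c1→A; c2→A; c3→C.
Column's best replies: A→c2; B→c1; C→c2; D→c2.
Only (A, c2) has each player best-responding; Nash payoffs (17, 18).
Sequential outcome (A, c2) coincides with the Nash profile (A, c2).

yes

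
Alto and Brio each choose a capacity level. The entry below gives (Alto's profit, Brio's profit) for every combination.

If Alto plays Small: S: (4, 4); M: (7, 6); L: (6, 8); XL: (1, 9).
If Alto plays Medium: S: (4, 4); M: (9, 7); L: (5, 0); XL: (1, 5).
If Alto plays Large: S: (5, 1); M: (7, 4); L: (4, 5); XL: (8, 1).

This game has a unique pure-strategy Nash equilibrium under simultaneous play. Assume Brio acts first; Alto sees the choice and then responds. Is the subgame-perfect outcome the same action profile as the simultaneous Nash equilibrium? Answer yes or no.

Backward induction with Brio moving first.
- S: BR = Large, leader payoff 1.
- M: BR = Medium, leader payoff 7.
- L: BR = Small, leader payoff 8.
- XL: BR = Large, leader payoff 1.
Among 1, 7, 8, 1, the best is 8 at L. Subgame-perfect outcome: (Small, L) with payoffs (6, 8).
Now find the simultaneous Nash equilibrium.
Alto's best replies: S→Large; M→Medium; L→Small; XL→Large.
Brio's best replies: Small→XL; Medium→M; Large→L.
The unique mutual best reply is (Medium, M), giving (9, 7).
Sequential outcome (Small, L) differs from the Nash profile (Medium, M).

no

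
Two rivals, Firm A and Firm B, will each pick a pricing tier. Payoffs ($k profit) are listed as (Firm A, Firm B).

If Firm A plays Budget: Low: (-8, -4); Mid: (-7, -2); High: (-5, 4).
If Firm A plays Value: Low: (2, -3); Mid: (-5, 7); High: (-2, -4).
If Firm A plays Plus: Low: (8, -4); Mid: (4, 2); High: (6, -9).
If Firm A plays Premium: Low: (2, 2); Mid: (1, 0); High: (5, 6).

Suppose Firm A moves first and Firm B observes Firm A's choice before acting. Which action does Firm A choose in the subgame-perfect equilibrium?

Premium

Solve by backward induction (Firm A leads).
- Budget: Firm B compares -4, -2, 4 and picks High; Firm A would get -5.
- Value: Firm B compares -3, 7, -4 and picks Mid; Firm A would get -5.
- Plus: Firm B compares -4, 2, -9 and picks Mid; Firm A would get 4.
- Premium: Firm B compares 2, 0, 6 and picks High; Firm A would get 5.
Firm A's induced payoffs are -5, -5, 4, 5, so Firm A commits to Premium. Subgame-perfect outcome: (Premium, High) with payoffs (5, 6).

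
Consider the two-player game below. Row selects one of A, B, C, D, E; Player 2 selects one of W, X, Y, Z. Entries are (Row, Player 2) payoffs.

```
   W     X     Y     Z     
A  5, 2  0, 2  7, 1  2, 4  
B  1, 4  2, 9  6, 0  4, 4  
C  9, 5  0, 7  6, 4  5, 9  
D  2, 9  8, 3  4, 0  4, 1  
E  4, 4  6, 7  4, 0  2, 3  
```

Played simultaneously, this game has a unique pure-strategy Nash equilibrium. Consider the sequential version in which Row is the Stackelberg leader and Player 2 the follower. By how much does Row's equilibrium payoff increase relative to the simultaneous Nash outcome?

Player 2 best-responds to each possible Row move:
- A → Player 2 plays Z (best of 2, 2, 1, 4); Row gets 2.
- B → Player 2 plays X (best of 4, 9, 0, 4); Row gets 2.
- C → Player 2 plays Z (best of 5, 7, 4, 9); Row gets 5.
- D → Player 2 plays W (best of 9, 3, 0, 1); Row gets 2.
- E → Player 2 plays X (best of 4, 7, 0, 3); Row gets 6.
Maximizing over 2, 2, 5, 2, 6, Row chooses E. Subgame-perfect outcome: (E, X) with payoffs (6, 7).
Under simultaneous play:
Row's best replies: W→C; X→D; Y→A; Z→C.
Player 2's best replies: A→Z; B→X; C→Z; D→W; E→X.
The unique mutual best reply is (C, Z), giving (5, 9).
Row's commitment gain: 6 − 5 = 1.

1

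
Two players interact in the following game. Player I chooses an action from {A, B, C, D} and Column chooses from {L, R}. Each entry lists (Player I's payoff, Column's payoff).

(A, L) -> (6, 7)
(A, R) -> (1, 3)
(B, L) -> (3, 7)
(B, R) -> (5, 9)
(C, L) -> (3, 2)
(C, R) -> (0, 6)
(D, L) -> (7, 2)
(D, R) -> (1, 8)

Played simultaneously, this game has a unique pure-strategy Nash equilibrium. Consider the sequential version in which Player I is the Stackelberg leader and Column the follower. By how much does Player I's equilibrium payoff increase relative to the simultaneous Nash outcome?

1

Column best-responds to each possible Player I move:
- A → Column plays L (best of 7, 3); Player I gets 6.
- B → Column plays R (best of 7, 9); Player I gets 5.
- C → Column plays R (best of 2, 6); Player I gets 0.
- D → Column plays R (best of 2, 8); Player I gets 1.
Player I's induced payoffs are 6, 5, 0, 1, so Player I commits to A. Subgame-perfect outcome: (A, L) with payoffs (6, 7).
Now find the simultaneous Nash equilibrium.
Player I's best replies: L→D; R→B.
Column's best replies: A→L; B→R; C→R; D→R.
Only (B, R) has each player best-responding; Nash payoffs (5, 9).
Player I's commitment gain: 6 − 5 = 1.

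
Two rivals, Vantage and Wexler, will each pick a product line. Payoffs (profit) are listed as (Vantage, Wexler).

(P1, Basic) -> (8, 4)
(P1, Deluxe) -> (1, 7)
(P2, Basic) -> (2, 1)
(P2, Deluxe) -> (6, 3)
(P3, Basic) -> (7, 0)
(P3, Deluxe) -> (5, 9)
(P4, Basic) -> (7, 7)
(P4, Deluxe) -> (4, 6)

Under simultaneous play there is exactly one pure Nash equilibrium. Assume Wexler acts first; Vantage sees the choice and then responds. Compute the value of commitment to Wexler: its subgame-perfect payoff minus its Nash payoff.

1

Backward induction with Wexler moving first.
- Basic: BR = P1, leader payoff 4.
- Deluxe: BR = P2, leader payoff 3.
Wexler's induced payoffs are 4, 3, so Wexler commits to Basic. Subgame-perfect outcome: (P1, Basic) with payoffs (8, 4).
Under simultaneous play:
Vantage's best replies: Basic→P1; Deluxe→P2.
Wexler's best replies: P1→Deluxe; P2→Deluxe; P3→Deluxe; P4→Basic.
The unique mutual best reply is (P2, Deluxe), giving (6, 3).
Wexler's commitment gain: 4 − 3 = 1.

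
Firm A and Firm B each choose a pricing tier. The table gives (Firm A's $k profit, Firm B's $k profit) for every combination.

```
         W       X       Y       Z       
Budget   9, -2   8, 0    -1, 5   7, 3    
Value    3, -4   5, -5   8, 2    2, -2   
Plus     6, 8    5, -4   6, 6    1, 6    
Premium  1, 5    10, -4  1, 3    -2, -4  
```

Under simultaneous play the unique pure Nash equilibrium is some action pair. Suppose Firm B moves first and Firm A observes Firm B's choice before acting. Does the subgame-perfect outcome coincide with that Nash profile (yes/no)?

Work backward from Firm A's decision.
- W: Firm A compares 9, 3, 6, 1 and picks Budget; Firm B would get -2.
- X: Firm A compares 8, 5, 5, 10 and picks Premium; Firm B would get -4.
- Y: Firm A compares -1, 8, 6, 1 and picks Value; Firm B would get 2.
- Z: Firm A compares 7, 2, 1, -2 and picks Budget; Firm B would get 3.
Maximizing over -2, -4, 2, 3, Firm B chooses Z. Subgame-perfect outcome: (Budget, Z) with payoffs (7, 3).
Under simultaneous play:
Firm A's best replies: W→Budget; X→Premium; Y→Value; Z→Budget.
Firm B's best replies: Budget→Y; Value→Y; Plus→W; Premium→W.
The unique mutual best reply is (Value, Y), giving (8, 2).
Sequential outcome (Budget, Z) differs from the Nash profile (Value, Y).

no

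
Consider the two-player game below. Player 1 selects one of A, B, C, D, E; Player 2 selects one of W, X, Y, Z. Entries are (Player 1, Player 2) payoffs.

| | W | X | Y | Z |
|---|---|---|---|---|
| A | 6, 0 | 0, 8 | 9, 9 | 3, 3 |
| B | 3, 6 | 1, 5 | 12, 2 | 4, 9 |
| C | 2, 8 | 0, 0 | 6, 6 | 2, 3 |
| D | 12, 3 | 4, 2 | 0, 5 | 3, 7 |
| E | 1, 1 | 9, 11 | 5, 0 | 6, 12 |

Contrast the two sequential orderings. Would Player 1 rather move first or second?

If Player 1 leads: Player 2's best replies are A→Y, B→Z, C→W, D→Z, E→Z; Player 1's induced payoffs 9, 4, 2, 3, 6; outcome (A, Y), payoffs (9, 9).
If Player 2 leads: Player 1's best replies are W→D, X→E, Y→B, Z→E; Player 2's induced payoffs 3, 11, 2, 12; outcome (E, Z), payoffs (6, 12).
Player 1 gets 9 moving first and 6 moving second, so Player 1 prefers to move first.

first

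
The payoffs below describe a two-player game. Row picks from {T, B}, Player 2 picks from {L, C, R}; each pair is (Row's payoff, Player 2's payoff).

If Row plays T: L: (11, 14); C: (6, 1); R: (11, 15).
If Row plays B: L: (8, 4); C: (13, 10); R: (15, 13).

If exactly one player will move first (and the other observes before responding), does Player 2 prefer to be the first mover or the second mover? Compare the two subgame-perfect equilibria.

If Row leads: Player 2's best replies are T→R, B→R; Row's induced payoffs 11, 15; outcome (B, R), payoffs (15, 13).
If Player 2 leads: Row's best replies are L→T, C→B, R→B; Player 2's induced payoffs 14, 10, 13; outcome (T, L), payoffs (11, 14).
Player 2 gets 14 moving first and 13 moving second, so Player 2 prefers to move first.

first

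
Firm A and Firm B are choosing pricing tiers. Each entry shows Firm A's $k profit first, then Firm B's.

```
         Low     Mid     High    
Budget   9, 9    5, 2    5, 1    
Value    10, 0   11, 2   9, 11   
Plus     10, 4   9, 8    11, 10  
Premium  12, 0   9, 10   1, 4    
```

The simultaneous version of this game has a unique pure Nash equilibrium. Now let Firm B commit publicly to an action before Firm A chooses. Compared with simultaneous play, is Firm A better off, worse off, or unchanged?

unchanged

Backward induction with Firm B moving first.
- Low: Firm A compares 9, 10, 10, 12 and picks Premium; Firm B would get 0.
- Mid: Firm A compares 5, 11, 9, 9 and picks Value; Firm B would get 2.
- High: Firm A compares 5, 9, 11, 1 and picks Plus; Firm B would get 10.
Firm B's induced payoffs are 0, 2, 10, so Firm B commits to High. Subgame-perfect outcome: (Plus, High) with payoffs (11, 10).
Under simultaneous play:
Firm A's best replies: Low→Premium; Mid→Value; High→Plus.
Firm B's best replies: Budget→Low; Value→High; Plus→High; Premium→Mid.
Only (Plus, High) has each player best-responding; Nash payoffs (11, 10).
Firm A earns 11 sequentially versus 11 at the Nash outcome: unchanged.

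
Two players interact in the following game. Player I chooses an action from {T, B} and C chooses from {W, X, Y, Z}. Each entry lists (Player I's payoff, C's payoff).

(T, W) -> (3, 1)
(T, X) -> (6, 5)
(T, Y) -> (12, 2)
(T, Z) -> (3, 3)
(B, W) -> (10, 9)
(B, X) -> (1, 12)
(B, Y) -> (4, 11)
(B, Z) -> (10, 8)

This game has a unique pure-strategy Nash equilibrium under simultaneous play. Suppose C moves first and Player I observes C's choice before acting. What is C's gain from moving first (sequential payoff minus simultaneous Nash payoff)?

4

Work backward from Player I's decision.
- W → Player I plays B (best of 3, 10); C gets 9.
- X → Player I plays T (best of 6, 1); C gets 5.
- Y → Player I plays T (best of 12, 4); C gets 2.
- Z → Player I plays B (best of 3, 10); C gets 8.
Among 9, 5, 2, 8, the best is 9 at W. Subgame-perfect outcome: (B, W) with payoffs (10, 9).
For the simultaneous game, intersect best replies.
Player I's best replies: W→B; X→T; Y→T; Z→B.
C's best replies: T→X; B→X.
The unique mutual best reply is (T, X), giving (6, 5).
C's commitment gain: 9 − 5 = 4.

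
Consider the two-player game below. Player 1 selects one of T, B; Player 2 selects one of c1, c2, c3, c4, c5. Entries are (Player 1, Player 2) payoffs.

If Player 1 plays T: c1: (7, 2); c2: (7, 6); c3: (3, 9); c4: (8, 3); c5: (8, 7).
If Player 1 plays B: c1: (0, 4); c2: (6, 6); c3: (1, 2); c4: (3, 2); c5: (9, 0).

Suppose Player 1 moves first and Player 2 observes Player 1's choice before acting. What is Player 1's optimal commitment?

Work backward from Player 2's decision.
- T → Player 2 plays c3 (best of 2, 6, 9, 3, 7); Player 1 gets 3.
- B → Player 2 plays c2 (best of 4, 6, 2, 2, 0); Player 1 gets 6.
Player 1's induced payoffs are 3, 6, so Player 1 commits to B. Subgame-perfect outcome: (B, c2) with payoffs (6, 6).

B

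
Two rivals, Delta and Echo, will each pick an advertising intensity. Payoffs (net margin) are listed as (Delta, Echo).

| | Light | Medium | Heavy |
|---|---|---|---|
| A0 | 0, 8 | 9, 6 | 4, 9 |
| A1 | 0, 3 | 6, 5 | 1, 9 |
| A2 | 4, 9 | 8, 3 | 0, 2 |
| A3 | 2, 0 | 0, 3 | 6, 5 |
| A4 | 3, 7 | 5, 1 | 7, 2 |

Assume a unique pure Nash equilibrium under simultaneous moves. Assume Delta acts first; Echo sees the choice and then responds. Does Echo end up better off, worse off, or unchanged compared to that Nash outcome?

Echo best-responds to each possible Delta move:
- A0: Echo compares 8, 6, 9 and picks Heavy; Delta would get 4.
- A1: Echo compares 3, 5, 9 and picks Heavy; Delta would get 1.
- A2: Echo compares 9, 3, 2 and picks Light; Delta would get 4.
- A3: Echo compares 0, 3, 5 and picks Heavy; Delta would get 6.
- A4: Echo compares 7, 1, 2 and picks Light; Delta would get 3.
Maximizing over 4, 1, 4, 6, 3, Delta chooses A3. Subgame-perfect outcome: (A3, Heavy) with payoffs (6, 5).
Now find the simultaneous Nash equilibrium.
Delta's best replies: Light→A2; Medium→A0; Heavy→A4.
Echo's best replies: A0→Heavy; A1→Heavy; A2→Light; A3→Heavy; A4→Light.
The unique mutual best reply is (A2, Light), giving (4, 9).
Echo earns 5 sequentially versus 9 at the Nash outcome: worse off.

worse off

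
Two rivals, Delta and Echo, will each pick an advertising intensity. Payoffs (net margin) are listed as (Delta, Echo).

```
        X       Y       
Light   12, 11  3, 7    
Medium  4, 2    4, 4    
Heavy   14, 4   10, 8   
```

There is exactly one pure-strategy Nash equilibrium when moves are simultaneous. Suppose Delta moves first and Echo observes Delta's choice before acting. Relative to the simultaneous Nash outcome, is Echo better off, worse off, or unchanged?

better off

Solve by backward induction (Delta leads).
- Light: BR = X, leader payoff 12.
- Medium: BR = Y, leader payoff 4.
- Heavy: BR = Y, leader payoff 10.
Maximizing over 12, 4, 10, Delta chooses Light. Subgame-perfect outcome: (Light, X) with payoffs (12, 11).
Under simultaneous play:
Delta's best replies: X→Heavy; Y→Heavy.
Echo's best replies: Light→X; Medium→Y; Heavy→Y.
Only (Heavy, Y) has each player best-responding; Nash payoffs (10, 8).
Echo earns 11 sequentially versus 8 at the Nash outcome: better off.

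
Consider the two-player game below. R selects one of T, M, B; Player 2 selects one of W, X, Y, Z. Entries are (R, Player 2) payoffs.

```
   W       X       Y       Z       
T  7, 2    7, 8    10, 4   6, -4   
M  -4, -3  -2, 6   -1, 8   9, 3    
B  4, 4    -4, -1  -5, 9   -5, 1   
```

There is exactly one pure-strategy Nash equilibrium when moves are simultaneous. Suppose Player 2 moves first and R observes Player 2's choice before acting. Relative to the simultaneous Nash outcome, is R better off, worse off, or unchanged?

Backward induction with Player 2 moving first.
- W → R plays T (best of 7, -4, 4); Player 2 gets 2.
- X → R plays T (best of 7, -2, -4); Player 2 gets 8.
- Y → R plays T (best of 10, -1, -5); Player 2 gets 4.
- Z → R plays M (best of 6, 9, -5); Player 2 gets 3.
Player 2's induced payoffs are 2, 8, 4, 3, so Player 2 commits to X. Subgame-perfect outcome: (T, X) with payoffs (7, 8).
Under simultaneous play:
R's best replies: W→T; X→T; Y→T; Z→M.
Player 2's best replies: T→X; M→Y; B→Y.
Only (T, X) has each player best-responding; Nash payoffs (7, 8).
R earns 7 sequentially versus 7 at the Nash outcome: unchanged.

unchanged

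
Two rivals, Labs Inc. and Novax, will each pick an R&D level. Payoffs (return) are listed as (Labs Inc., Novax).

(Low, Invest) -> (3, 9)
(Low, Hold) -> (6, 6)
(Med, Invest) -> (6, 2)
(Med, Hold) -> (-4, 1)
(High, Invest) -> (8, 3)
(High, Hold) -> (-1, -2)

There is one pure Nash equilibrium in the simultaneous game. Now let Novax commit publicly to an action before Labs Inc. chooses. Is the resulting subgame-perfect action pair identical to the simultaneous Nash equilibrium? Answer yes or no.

no

Work backward from Labs Inc.'s decision.
- Invest → Labs Inc. plays High (best of 3, 6, 8); Novax gets 3.
- Hold → Labs Inc. plays Low (best of 6, -4, -1); Novax gets 6.
Among 3, 6, the best is 6 at Hold. Subgame-perfect outcome: (Low, Hold) with payoffs (6, 6).
Now find the simultaneous Nash equilibrium.
Labs Inc.'s best replies: Invest→High; Hold→Low.
Novax's best replies: Low→Invest; Med→Invest; High→Invest.
The unique mutual best reply is (High, Invest), giving (8, 3).
Sequential outcome (Low, Hold) differs from the Nash profile (High, Invest).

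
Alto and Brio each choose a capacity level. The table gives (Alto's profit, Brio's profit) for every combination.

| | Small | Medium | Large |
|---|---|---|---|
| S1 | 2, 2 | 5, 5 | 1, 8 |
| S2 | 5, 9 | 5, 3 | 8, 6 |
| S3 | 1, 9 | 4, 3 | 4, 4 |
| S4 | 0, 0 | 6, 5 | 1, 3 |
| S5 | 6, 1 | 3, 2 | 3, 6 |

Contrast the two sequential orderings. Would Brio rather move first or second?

first

If Alto leads: Brio's best replies are S1→Large, S2→Small, S3→Small, S4→Medium, S5→Large; Alto's induced payoffs 1, 5, 1, 6, 3; outcome (S4, Medium), payoffs (6, 5).
If Brio leads: Alto's best replies are Small→S5, Medium→S4, Large→S2; Brio's induced payoffs 1, 5, 6; outcome (S2, Large), payoffs (8, 6).
Brio gets 6 moving first and 5 moving second, so Brio prefers to move first.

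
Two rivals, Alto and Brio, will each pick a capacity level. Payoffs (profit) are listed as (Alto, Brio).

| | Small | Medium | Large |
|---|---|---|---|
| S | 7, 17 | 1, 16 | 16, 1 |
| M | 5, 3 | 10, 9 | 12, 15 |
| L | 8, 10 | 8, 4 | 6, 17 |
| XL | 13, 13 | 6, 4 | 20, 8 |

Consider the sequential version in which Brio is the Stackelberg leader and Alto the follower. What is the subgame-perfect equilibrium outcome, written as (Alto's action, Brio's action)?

Alto best-responds to each possible Brio move:
- Small: Alto compares 7, 5, 8, 13 and picks XL; Brio would get 13.
- Medium: Alto compares 1, 10, 8, 6 and picks M; Brio would get 9.
- Large: Alto compares 16, 12, 6, 20 and picks XL; Brio would get 8.
Among 13, 9, 8, the best is 13 at Small. Subgame-perfect outcome: (XL, Small) with payoffs (13, 13).

(XL, Small)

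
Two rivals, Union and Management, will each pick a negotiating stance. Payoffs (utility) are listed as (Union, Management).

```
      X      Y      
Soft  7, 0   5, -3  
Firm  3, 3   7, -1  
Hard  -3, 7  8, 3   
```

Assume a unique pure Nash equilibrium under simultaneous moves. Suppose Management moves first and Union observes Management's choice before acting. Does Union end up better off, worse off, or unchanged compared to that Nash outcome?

better off

Union best-responds to each possible Management move:
- X: Union compares 7, 3, -3 and picks Soft; Management would get 0.
- Y: Union compares 5, 7, 8 and picks Hard; Management would get 3.
Management's induced payoffs are 0, 3, so Management commits to Y. Subgame-perfect outcome: (Hard, Y) with payoffs (8, 3).
Under simultaneous play:
Union's best replies: X→Soft; Y→Hard.
Management's best replies: Soft→X; Firm→X; Hard→X.
The unique mutual best reply is (Soft, X), giving (7, 0).
Union earns 8 sequentially versus 7 at the Nash outcome: better off.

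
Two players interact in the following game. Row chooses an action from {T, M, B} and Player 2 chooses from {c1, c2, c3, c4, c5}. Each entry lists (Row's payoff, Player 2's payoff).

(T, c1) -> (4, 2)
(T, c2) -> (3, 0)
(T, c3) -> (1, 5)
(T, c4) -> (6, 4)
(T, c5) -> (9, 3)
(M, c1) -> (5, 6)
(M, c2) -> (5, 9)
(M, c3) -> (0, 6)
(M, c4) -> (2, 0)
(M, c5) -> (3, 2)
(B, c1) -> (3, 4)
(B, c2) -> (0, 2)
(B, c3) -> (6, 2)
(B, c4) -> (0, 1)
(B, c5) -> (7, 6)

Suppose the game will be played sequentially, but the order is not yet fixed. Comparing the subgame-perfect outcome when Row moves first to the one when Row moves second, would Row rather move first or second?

first

If Row leads: Player 2's best replies are T→c3, M→c2, B→c5; Row's induced payoffs 1, 5, 7; outcome (B, c5), payoffs (7, 6).
If Player 2 leads: Row's best replies are c1→M, c2→M, c3→B, c4→T, c5→T; Player 2's induced payoffs 6, 9, 2, 4, 3; outcome (M, c2), payoffs (5, 9).
Row gets 7 moving first and 5 moving second, so Row prefers to move first.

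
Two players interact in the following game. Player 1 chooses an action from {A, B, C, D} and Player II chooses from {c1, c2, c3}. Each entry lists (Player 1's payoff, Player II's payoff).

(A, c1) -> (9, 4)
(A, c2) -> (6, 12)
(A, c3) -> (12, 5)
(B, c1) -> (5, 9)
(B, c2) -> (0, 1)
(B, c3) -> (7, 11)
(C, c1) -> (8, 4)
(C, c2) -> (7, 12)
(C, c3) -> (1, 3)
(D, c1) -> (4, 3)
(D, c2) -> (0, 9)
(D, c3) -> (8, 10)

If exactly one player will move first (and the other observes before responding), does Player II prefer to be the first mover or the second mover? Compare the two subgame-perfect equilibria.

If Player 1 leads: Player II's best replies are A→c2, B→c3, C→c2, D→c3; Player 1's induced payoffs 6, 7, 7, 8; outcome (D, c3), payoffs (8, 10).
If Player II leads: Player 1's best replies are c1→A, c2→C, c3→A; Player II's induced payoffs 4, 12, 5; outcome (C, c2), payoffs (7, 12).
Player II gets 12 moving first and 10 moving second, so Player II prefers to move first.

first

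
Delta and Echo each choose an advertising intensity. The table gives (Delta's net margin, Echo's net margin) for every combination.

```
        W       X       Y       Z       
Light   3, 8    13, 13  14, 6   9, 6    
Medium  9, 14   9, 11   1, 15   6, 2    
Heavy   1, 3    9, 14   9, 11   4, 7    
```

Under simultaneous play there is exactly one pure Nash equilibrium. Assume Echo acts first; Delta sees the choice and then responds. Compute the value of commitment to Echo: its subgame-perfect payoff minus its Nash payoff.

Delta best-responds to each possible Echo move:
- W: Delta compares 3, 9, 1 and picks Medium; Echo would get 14.
- X: Delta compares 13, 9, 9 and picks Light; Echo would get 13.
- Y: Delta compares 14, 1, 9 and picks Light; Echo would get 6.
- Z: Delta compares 9, 6, 4 and picks Light; Echo would get 6.
Maximizing over 14, 13, 6, 6, Echo chooses W. Subgame-perfect outcome: (Medium, W) with payoffs (9, 14).
Now find the simultaneous Nash equilibrium.
Delta's best replies: W→Medium; X→Light; Y→Light; Z→Light.
Echo's best replies: Light→X; Medium→Y; Heavy→X.
The unique mutual best reply is (Light, X), giving (13, 13).
Echo's commitment gain: 14 − 13 = 1.

1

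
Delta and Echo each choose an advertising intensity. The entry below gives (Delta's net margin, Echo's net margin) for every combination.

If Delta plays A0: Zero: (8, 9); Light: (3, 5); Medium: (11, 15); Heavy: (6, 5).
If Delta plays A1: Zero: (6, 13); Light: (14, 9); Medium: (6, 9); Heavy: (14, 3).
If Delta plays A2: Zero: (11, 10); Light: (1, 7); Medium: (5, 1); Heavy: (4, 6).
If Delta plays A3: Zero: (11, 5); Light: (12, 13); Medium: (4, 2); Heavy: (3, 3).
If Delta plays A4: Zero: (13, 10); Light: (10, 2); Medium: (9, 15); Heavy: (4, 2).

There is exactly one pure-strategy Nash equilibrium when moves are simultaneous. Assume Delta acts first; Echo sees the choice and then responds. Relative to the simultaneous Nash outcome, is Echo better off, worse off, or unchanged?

Echo best-responds to each possible Delta move:
- A0: Echo compares 9, 5, 15, 5 and picks Medium; Delta would get 11.
- A1: Echo compares 13, 9, 9, 3 and picks Zero; Delta would get 6.
- A2: Echo compares 10, 7, 1, 6 and picks Zero; Delta would get 11.
- A3: Echo compares 5, 13, 2, 3 and picks Light; Delta would get 12.
- A4: Echo compares 10, 2, 15, 2 and picks Medium; Delta would get 9.
Delta's induced payoffs are 11, 6, 11, 12, 9, so Delta commits to A3. Subgame-perfect outcome: (A3, Light) with payoffs (12, 13).
For the simultaneous game, intersect best replies.
Delta's best replies: Zero→A4; Light→A1; Medium→A0; Heavy→A1.
Echo's best replies: A0→Medium; A1→Zero; A2→Zero; A3→Light; A4→Medium.
Only (A0, Medium) has each player best-responding; Nash payoffs (11, 15).
Echo earns 13 sequentially versus 15 at the Nash outcome: worse off.

worse off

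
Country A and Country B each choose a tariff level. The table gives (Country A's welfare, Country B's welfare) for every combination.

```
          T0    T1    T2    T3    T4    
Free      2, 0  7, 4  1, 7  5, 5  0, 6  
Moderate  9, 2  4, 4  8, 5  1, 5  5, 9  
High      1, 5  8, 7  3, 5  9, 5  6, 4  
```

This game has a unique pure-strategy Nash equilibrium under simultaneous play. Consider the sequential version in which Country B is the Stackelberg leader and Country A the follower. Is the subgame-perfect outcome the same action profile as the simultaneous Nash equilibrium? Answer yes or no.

yes

Backward induction with Country B moving first.
- T0: BR = Moderate, leader payoff 2.
- T1: BR = High, leader payoff 7.
- T2: BR = Moderate, leader payoff 5.
- T3: BR = High, leader payoff 5.
- T4: BR = High, leader payoff 4.
Maximizing over 2, 7, 5, 5, 4, Country B chooses T1. Subgame-perfect outcome: (High, T1) with payoffs (8, 7).
For the simultaneous game, intersect best replies.
Country A's best replies: T0→Moderate; T1→High; T2→Moderate; T3→High; T4→High.
Country B's best replies: Free→T2; Moderate→T4; High→T1.
The unique mutual best reply is (High, T1), giving (8, 7).
Sequential outcome (High, T1) coincides with the Nash profile (High, T1).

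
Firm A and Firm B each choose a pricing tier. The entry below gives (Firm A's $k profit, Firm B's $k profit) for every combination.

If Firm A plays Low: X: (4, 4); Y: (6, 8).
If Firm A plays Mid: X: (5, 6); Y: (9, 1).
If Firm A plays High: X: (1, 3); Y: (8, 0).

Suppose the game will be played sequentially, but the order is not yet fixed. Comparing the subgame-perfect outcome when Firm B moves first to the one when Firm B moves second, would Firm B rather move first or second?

second

If Firm A leads: Firm B's best replies are Low→Y, Mid→X, High→X; Firm A's induced payoffs 6, 5, 1; outcome (Low, Y), payoffs (6, 8).
If Firm B leads: Firm A's best replies are X→Mid, Y→Mid; Firm B's induced payoffs 6, 1; outcome (Mid, X), payoffs (5, 6).
Firm B gets 6 moving first and 8 moving second, so Firm B prefers to move second.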